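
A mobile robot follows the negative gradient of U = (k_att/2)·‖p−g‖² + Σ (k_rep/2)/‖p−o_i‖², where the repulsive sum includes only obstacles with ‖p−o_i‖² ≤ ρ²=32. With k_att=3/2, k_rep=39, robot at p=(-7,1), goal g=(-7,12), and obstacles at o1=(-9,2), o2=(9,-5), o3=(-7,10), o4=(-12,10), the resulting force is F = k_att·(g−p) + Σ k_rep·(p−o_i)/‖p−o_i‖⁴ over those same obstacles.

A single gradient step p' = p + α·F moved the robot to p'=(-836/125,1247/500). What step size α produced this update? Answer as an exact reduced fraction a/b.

F_att = 3/2·(g−p) = 3/2·(0,11) = (0.0000,16.5000)
o1: d²=5 ≤ ρ²=32; F_rep = 39·(2,-1)/5² = (3.1200,-1.5600)
o2: d²=292 > ρ²=32 → inactive
o3: d²=81 > ρ²=32 → inactive
o4: d²=106 > ρ²=32 → inactive
F = F_att + ΣF_rep = (3.1200,14.9400)
Δp = p'−p = (0.3120,1.4940); α = Δx/Fx = (39/125) / (78/25) = 1/10
check: Δy/Fy = (747/500) / (747/50) = 1/10 ✓

α = 1/10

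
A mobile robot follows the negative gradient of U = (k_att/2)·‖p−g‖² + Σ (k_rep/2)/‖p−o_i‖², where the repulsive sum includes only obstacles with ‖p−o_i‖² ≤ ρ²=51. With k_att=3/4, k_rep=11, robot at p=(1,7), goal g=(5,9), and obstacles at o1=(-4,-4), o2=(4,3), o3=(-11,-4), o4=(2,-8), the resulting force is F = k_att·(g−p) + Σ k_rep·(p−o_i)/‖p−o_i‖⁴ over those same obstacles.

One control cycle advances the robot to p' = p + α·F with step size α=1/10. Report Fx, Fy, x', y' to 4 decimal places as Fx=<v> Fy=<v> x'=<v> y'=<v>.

F_att = 3/4·(g−p) = 3/4·(4,2) = (3.0000,1.5000)
o1: d²=146 > ρ²=51 → inactive
o2: d²=25 ≤ ρ²=51; F_rep = 11·(-3,4)/25² = (-0.0528,0.0704)
o3: d²=265 > ρ²=51 → inactive
o4: d²=226 > ρ²=51 → inactive
F = F_att + ΣF_rep = (2.9472,1.5704)
p' = p + 1/10·F = (1.2947,7.1570)

Fx=2.9472 Fy=1.5704 x'=1.2947 y'=7.1570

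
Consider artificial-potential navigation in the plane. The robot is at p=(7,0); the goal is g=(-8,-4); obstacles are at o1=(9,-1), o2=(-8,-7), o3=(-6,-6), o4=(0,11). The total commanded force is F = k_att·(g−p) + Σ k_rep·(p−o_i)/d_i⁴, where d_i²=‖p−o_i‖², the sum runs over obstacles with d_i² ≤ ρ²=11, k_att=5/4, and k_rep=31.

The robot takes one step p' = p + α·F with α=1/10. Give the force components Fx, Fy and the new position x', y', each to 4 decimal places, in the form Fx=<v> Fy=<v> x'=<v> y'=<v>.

Fx=-21.2300 Fy=-3.7600 x'=4.8770 y'=-0.3760

F_att = 5/4·(g−p) = 5/4·(-15,-4) = (-18.7500,-5.0000)
o1: d²=5 ≤ ρ²=11; F_rep = 31·(-2,1)/5² = (-2.4800,1.2400)
o2: d²=274 > ρ²=11 → inactive
o3: d²=205 > ρ²=11 → inactive
o4: d²=170 > ρ²=11 → inactive
F = F_att + ΣF_rep = (-21.2300,-3.7600)
p' = p + 1/10·F = (4.8770,-0.3760)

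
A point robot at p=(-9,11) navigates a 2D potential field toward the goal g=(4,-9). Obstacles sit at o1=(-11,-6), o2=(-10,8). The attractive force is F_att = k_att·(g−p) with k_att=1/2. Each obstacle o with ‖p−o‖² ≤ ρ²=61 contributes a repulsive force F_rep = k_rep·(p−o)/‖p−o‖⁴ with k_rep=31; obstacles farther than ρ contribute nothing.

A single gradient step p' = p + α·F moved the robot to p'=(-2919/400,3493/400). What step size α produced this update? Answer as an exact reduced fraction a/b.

α = 1/4

F_att = 1/2·(g−p) = 1/2·(13,-20) = (6.5000,-10.0000)
o1: d²=293 > ρ²=61 → inactive
o2: d²=10 ≤ ρ²=61; F_rep = 31·(1,3)/10² = (0.3100,0.9300)
F = F_att + ΣF_rep = (6.8100,-9.0700)
Δp = p'−p = (1.7025,-2.2675); α = Δx/Fx = (681/400) / (681/100) = 1/4
check: Δy/Fy = (-907/400) / (-907/100) = 1/4 ✓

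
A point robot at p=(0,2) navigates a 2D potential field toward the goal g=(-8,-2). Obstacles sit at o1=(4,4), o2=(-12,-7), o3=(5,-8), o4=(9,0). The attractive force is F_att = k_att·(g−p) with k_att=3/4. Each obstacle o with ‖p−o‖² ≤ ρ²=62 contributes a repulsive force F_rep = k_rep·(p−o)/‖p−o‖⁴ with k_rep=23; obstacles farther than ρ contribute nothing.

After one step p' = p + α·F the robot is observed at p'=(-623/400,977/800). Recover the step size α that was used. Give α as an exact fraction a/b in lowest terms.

α = 1/4

F_att = 3/4·(g−p) = 3/4·(-8,-4) = (-6.0000,-3.0000)
o1: d²=20 ≤ ρ²=62; F_rep = 23·(-4,-2)/20² = (-0.2300,-0.1150)
o2: d²=225 > ρ²=62 → inactive
o3: d²=125 > ρ²=62 → inactive
o4: d²=85 > ρ²=62 → inactive
F = F_att + ΣF_rep = (-6.2300,-3.1150)
Δp = p'−p = (-1.5575,-0.7788); α = Δx/Fx = (-623/400) / (-623/100) = 1/4
check: Δy/Fy = (-623/800) / (-623/200) = 1/4 ✓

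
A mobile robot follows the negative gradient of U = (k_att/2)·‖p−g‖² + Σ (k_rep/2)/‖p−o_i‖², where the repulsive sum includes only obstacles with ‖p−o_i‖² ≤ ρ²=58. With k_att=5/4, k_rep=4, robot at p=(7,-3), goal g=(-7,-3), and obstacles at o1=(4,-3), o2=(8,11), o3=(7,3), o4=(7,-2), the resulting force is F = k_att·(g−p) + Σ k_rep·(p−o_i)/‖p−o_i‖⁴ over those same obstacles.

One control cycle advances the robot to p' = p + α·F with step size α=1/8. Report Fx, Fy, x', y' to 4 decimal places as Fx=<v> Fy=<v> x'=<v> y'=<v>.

Fx=-17.3519 Fy=-4.0185 x'=4.8310 y'=-3.5023

F_att = 5/4·(g−p) = 5/4·(-14,0) = (-17.5000,0.0000)
o1: d²=9 ≤ ρ²=58; F_rep = 4·(3,0)/9² = (0.1481,0.0000)
o2: d²=197 > ρ²=58 → inactive
o3: d²=36 ≤ ρ²=58; F_rep = 4·(0,-6)/36² = (0.0000,-0.0185)
o4: d²=1 ≤ ρ²=58; F_rep = 4·(0,-1)/1² = (0.0000,-4.0000)
F = F_att + ΣF_rep = (-17.3519,-4.0185)
p' = p + 1/8·F = (4.8310,-3.5023)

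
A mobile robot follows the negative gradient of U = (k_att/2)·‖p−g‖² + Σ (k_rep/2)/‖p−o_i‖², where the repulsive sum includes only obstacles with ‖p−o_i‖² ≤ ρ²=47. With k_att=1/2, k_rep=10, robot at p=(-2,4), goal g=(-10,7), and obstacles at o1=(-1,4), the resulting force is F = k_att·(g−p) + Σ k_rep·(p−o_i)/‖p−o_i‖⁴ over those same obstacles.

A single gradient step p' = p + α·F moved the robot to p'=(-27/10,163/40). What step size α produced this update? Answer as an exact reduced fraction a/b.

α = 1/20

F_att = 1/2·(g−p) = 1/2·(-8,3) = (-4.0000,1.5000)
o1: d²=1 ≤ ρ²=47; F_rep = 10·(-1,0)/1² = (-10.0000,0.0000)
F = F_att + ΣF_rep = (-14.0000,1.5000)
Δp = p'−p = (-0.7000,0.0750); α = Δx/Fx = (-7/10) / (-14) = 1/20
check: Δy/Fy = (3/40) / (3/2) = 1/20 ✓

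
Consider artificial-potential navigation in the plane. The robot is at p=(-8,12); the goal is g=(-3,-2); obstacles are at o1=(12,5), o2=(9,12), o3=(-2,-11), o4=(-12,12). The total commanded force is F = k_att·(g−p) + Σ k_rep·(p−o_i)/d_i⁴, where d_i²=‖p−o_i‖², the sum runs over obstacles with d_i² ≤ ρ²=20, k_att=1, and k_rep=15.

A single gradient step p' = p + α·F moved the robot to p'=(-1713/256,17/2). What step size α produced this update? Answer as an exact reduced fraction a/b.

α = 1/4

F_att = 1·(g−p) = 1·(5,-14) = (5.0000,-14.0000)
o1: d²=449 > ρ²=20 → inactive
o2: d²=289 > ρ²=20 → inactive
o3: d²=565 > ρ²=20 → inactive
o4: d²=16 ≤ ρ²=20; F_rep = 15·(4,0)/16² = (0.2344,0.0000)
F = F_att + ΣF_rep = (5.2344,-14.0000)
Δp = p'−p = (1.3086,-3.5000); α = Δx/Fx = (335/256) / (335/64) = 1/4
check: Δy/Fy = (-7/2) / (-14) = 1/4 ✓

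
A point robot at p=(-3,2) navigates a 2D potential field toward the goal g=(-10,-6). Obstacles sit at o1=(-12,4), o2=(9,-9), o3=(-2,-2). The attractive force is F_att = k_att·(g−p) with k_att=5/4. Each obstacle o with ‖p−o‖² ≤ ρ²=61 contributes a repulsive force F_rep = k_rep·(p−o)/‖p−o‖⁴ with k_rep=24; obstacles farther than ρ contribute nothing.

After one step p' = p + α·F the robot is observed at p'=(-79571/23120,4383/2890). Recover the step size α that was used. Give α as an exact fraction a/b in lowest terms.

α = 1/20

F_att = 5/4·(g−p) = 5/4·(-7,-8) = (-8.7500,-10.0000)
o1: d²=85 > ρ²=61 → inactive
o2: d²=265 > ρ²=61 → inactive
o3: d²=17 ≤ ρ²=61; F_rep = 24·(-1,4)/17² = (-0.0830,0.3322)
F = F_att + ΣF_rep = (-8.8330,-9.6678)
Δp = p'−p = (-0.4417,-0.4834); α = Δx/Fx = (-10211/23120) / (-10211/1156) = 1/20
check: Δy/Fy = (-1397/2890) / (-2794/289) = 1/20 ✓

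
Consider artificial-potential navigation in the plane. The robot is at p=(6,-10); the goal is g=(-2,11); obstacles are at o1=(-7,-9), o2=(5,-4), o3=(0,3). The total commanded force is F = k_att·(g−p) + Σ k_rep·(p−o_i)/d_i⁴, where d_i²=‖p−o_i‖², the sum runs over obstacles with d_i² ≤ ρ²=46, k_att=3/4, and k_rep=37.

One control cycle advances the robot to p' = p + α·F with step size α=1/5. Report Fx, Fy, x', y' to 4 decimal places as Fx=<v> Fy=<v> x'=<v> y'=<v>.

Fx=-5.9730 Fy=15.5878 x'=4.8054 y'=-6.8824

F_att = 3/4·(g−p) = 3/4·(-8,21) = (-6.0000,15.7500)
o1: d²=170 > ρ²=46 → inactive
o2: d²=37 ≤ ρ²=46; F_rep = 37·(1,-6)/37² = (0.0270,-0.1622)
o3: d²=205 > ρ²=46 → inactive
F = F_att + ΣF_rep = (-5.9730,15.5878)
p' = p + 1/5·F = (4.8054,-6.8824)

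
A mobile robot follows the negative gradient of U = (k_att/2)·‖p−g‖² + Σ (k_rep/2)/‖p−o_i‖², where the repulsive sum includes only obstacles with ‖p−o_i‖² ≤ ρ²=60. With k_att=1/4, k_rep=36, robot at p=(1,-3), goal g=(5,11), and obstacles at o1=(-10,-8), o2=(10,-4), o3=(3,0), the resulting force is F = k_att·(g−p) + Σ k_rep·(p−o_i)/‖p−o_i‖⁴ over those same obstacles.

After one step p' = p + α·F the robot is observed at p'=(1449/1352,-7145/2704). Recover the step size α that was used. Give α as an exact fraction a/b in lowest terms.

F_att = 1/4·(g−p) = 1/4·(4,14) = (1.0000,3.5000)
o1: d²=146 > ρ²=60 → inactive
o2: d²=82 > ρ²=60 → inactive
o3: d²=13 ≤ ρ²=60; F_rep = 36·(-2,-3)/13² = (-0.4260,-0.6391)
F = F_att + ΣF_rep = (0.5740,2.8609)
Δp = p'−p = (0.0717,0.3576); α = Δx/Fx = (97/1352) / (97/169) = 1/8
check: Δy/Fy = (967/2704) / (967/338) = 1/8 ✓

α = 1/8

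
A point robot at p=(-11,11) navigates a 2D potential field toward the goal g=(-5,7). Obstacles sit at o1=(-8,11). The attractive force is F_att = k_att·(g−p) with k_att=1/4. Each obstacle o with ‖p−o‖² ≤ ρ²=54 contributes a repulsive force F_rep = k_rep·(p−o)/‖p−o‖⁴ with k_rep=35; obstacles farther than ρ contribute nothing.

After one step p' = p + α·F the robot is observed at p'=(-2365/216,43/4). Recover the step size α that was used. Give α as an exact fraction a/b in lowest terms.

α = 1/4

F_att = 1/4·(g−p) = 1/4·(6,-4) = (1.5000,-1.0000)
o1: d²=9 ≤ ρ²=54; F_rep = 35·(-3,0)/9² = (-1.2963,0.0000)
F = F_att + ΣF_rep = (0.2037,-1.0000)
Δp = p'−p = (0.0509,-0.2500); α = Δx/Fx = (11/216) / (11/54) = 1/4
check: Δy/Fy = (-1/4) / (-1) = 1/4 ✓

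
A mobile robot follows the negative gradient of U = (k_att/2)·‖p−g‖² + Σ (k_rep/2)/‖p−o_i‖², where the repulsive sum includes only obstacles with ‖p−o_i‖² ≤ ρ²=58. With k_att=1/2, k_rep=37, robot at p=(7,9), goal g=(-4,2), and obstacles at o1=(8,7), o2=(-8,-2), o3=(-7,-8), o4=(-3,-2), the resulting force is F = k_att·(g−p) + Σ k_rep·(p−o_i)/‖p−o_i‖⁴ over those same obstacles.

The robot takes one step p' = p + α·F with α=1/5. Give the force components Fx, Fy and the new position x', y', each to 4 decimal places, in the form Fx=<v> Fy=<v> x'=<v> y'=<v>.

F_att = 1/2·(g−p) = 1/2·(-11,-7) = (-5.5000,-3.5000)
o1: d²=5 ≤ ρ²=58; F_rep = 37·(-1,2)/5² = (-1.4800,2.9600)
o2: d²=346 > ρ²=58 → inactive
o3: d²=485 > ρ²=58 → inactive
o4: d²=221 > ρ²=58 → inactive
F = F_att + ΣF_rep = (-6.9800,-0.5400)
p' = p + 1/5·F = (5.6040,8.8920)

Fx=-6.9800 Fy=-0.5400 x'=5.6040 y'=8.8920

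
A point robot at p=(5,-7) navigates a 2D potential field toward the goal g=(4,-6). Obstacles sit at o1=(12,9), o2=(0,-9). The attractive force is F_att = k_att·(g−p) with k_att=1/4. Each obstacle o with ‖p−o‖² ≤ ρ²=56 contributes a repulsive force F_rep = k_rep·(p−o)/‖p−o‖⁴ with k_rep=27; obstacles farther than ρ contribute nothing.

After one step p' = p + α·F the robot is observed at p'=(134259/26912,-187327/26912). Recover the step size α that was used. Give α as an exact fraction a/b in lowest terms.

α = 1/8

F_att = 1/4·(g−p) = 1/4·(-1,1) = (-0.2500,0.2500)
o1: d²=305 > ρ²=56 → inactive
o2: d²=29 ≤ ρ²=56; F_rep = 27·(5,2)/29² = (0.1605,0.0642)
F = F_att + ΣF_rep = (-0.0895,0.3142)
Δp = p'−p = (-0.0112,0.0393); α = Δx/Fx = (-301/26912) / (-301/3364) = 1/8
check: Δy/Fy = (1057/26912) / (1057/3364) = 1/8 ✓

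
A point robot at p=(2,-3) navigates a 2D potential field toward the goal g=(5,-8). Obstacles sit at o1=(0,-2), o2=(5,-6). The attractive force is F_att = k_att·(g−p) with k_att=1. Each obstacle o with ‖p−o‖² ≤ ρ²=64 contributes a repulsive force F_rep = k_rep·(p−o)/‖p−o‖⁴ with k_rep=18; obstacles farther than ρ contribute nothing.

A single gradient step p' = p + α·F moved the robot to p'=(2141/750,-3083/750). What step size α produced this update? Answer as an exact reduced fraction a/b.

F_att = 1·(g−p) = 1·(3,-5) = (3.0000,-5.0000)
o1: d²=5 ≤ ρ²=64; F_rep = 18·(2,-1)/5² = (1.4400,-0.7200)
o2: d²=18 ≤ ρ²=64; F_rep = 18·(-3,3)/18² = (-0.1667,0.1667)
F = F_att + ΣF_rep = (4.2733,-5.5533)
Δp = p'−p = (0.8547,-1.1107); α = Δx/Fx = (641/750) / (641/150) = 1/5
check: Δy/Fy = (-833/750) / (-833/150) = 1/5 ✓

α = 1/5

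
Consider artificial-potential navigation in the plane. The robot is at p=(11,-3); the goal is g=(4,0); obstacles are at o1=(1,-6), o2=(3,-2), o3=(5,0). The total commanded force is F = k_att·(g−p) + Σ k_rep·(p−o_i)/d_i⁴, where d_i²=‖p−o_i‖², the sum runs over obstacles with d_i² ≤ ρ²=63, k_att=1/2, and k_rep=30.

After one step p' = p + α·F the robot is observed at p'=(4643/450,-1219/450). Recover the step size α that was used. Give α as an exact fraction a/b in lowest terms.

α = 1/5

F_att = 1/2·(g−p) = 1/2·(-7,3) = (-3.5000,1.5000)
o1: d²=109 > ρ²=63 → inactive
o2: d²=65 > ρ²=63 → inactive
o3: d²=45 ≤ ρ²=63; F_rep = 30·(6,-3)/45² = (0.0889,-0.0444)
F = F_att + ΣF_rep = (-3.4111,1.4556)
Δp = p'−p = (-0.6822,0.2911); α = Δx/Fx = (-307/450) / (-307/90) = 1/5
check: Δy/Fy = (131/450) / (131/90) = 1/5 ✓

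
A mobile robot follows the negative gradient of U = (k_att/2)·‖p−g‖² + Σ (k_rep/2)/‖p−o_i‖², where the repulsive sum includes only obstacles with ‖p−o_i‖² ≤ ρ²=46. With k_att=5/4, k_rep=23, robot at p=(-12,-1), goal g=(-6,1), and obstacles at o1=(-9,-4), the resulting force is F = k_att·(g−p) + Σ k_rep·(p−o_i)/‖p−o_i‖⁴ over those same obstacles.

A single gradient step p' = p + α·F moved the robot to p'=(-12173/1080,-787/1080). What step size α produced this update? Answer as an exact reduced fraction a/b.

F_att = 5/4·(g−p) = 5/4·(6,2) = (7.5000,2.5000)
o1: d²=18 ≤ ρ²=46; F_rep = 23·(-3,3)/18² = (-0.2130,0.2130)
F = F_att + ΣF_rep = (7.2870,2.7130)
Δp = p'−p = (0.7287,0.2713); α = Δx/Fx = (787/1080) / (787/108) = 1/10
check: Δy/Fy = (293/1080) / (293/108) = 1/10 ✓

α = 1/10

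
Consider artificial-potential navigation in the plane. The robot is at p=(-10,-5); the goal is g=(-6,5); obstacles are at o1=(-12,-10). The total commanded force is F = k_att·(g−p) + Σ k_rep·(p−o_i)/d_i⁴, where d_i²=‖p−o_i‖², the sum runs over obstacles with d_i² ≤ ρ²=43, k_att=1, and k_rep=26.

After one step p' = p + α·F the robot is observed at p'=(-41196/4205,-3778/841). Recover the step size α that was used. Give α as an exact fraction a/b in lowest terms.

α = 1/20

F_att = 1·(g−p) = 1·(4,10) = (4.0000,10.0000)
o1: d²=29 ≤ ρ²=43; F_rep = 26·(2,5)/29² = (0.0618,0.1546)
F = F_att + ΣF_rep = (4.0618,10.1546)
Δp = p'−p = (0.2031,0.5077); α = Δx/Fx = (854/4205) / (3416/841) = 1/20
check: Δy/Fy = (427/841) / (8540/841) = 1/20 ✓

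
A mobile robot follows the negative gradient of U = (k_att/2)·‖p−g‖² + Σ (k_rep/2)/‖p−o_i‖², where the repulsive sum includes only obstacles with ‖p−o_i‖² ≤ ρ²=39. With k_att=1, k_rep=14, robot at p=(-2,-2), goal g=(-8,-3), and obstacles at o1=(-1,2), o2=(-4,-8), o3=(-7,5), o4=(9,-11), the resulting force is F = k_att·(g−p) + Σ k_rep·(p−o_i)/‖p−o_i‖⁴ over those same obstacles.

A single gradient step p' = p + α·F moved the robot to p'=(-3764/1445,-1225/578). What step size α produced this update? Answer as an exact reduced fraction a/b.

α = 1/10

F_att = 1·(g−p) = 1·(-6,-1) = (-6.0000,-1.0000)
o1: d²=17 ≤ ρ²=39; F_rep = 14·(-1,-4)/17² = (-0.0484,-0.1938)
o2: d²=40 > ρ²=39 → inactive
o3: d²=74 > ρ²=39 → inactive
o4: d²=202 > ρ²=39 → inactive
F = F_att + ΣF_rep = (-6.0484,-1.1938)
Δp = p'−p = (-0.6048,-0.1194); α = Δx/Fx = (-874/1445) / (-1748/289) = 1/10
check: Δy/Fy = (-69/578) / (-345/289) = 1/10 ✓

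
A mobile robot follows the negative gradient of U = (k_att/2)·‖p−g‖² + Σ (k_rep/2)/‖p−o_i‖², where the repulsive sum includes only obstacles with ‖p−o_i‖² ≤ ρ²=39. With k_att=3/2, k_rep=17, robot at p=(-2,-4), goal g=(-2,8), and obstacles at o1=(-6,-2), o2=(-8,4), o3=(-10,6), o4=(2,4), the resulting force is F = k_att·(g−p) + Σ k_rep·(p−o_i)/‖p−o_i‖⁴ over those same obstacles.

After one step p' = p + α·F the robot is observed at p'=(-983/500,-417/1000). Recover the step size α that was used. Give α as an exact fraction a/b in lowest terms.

F_att = 3/2·(g−p) = 3/2·(0,12) = (0.0000,18.0000)
o1: d²=20 ≤ ρ²=39; F_rep = 17·(4,-2)/20² = (0.1700,-0.0850)
o2: d²=100 > ρ²=39 → inactive
o3: d²=164 > ρ²=39 → inactive
o4: d²=80 > ρ²=39 → inactive
F = F_att + ΣF_rep = (0.1700,17.9150)
Δp = p'−p = (0.0340,3.5830); α = Δx/Fx = (17/500) / (17/100) = 1/5
check: Δy/Fy = (3583/1000) / (3583/200) = 1/5 ✓

α = 1/5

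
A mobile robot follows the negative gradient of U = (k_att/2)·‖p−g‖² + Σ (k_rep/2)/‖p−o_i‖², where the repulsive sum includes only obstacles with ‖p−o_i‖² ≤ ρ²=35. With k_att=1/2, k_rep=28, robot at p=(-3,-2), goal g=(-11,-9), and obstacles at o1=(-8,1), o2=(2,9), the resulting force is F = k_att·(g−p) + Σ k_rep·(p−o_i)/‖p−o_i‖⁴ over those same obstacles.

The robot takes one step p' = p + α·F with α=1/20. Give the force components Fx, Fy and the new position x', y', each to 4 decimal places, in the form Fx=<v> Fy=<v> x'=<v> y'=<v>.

F_att = 1/2·(g−p) = 1/2·(-8,-7) = (-4.0000,-3.5000)
o1: d²=34 ≤ ρ²=35; F_rep = 28·(5,-3)/34² = (0.1211,-0.0727)
o2: d²=146 > ρ²=35 → inactive
F = F_att + ΣF_rep = (-3.8789,-3.5727)
p' = p + 1/20·F = (-3.1939,-2.1786)

Fx=-3.8789 Fy=-3.5727 x'=-3.1939 y'=-2.1786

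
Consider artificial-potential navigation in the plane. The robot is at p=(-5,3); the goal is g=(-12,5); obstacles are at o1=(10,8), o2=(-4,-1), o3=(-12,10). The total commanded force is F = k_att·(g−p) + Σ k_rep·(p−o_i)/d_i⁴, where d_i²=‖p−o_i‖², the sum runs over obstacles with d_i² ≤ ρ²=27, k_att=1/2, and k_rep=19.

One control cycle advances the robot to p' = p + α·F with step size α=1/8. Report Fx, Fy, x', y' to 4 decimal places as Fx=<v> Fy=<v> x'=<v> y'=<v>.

Fx=-3.5657 Fy=1.2630 x'=-5.4457 y'=3.1579

F_att = 1/2·(g−p) = 1/2·(-7,2) = (-3.5000,1.0000)
o1: d²=250 > ρ²=27 → inactive
o2: d²=17 ≤ ρ²=27; F_rep = 19·(-1,4)/17² = (-0.0657,0.2630)
o3: d²=98 > ρ²=27 → inactive
F = F_att + ΣF_rep = (-3.5657,1.2630)
p' = p + 1/8·F = (-5.4457,3.1579)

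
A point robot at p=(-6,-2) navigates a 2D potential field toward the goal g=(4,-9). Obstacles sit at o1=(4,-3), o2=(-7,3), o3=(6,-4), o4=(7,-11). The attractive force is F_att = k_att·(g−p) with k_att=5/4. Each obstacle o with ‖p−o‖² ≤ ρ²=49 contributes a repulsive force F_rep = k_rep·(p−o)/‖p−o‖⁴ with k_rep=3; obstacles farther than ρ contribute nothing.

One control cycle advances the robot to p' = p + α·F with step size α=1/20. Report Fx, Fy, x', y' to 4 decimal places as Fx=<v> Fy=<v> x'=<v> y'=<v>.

F_att = 5/4·(g−p) = 5/4·(10,-7) = (12.5000,-8.7500)
o1: d²=101 > ρ²=49 → inactive
o2: d²=26 ≤ ρ²=49; F_rep = 3·(1,-5)/26² = (0.0044,-0.0222)
o3: d²=148 > ρ²=49 → inactive
o4: d²=250 > ρ²=49 → inactive
F = F_att + ΣF_rep = (12.5044,-8.7722)
p' = p + 1/20·F = (-5.3748,-2.4386)

Fx=12.5044 Fy=-8.7722 x'=-5.3748 y'=-2.4386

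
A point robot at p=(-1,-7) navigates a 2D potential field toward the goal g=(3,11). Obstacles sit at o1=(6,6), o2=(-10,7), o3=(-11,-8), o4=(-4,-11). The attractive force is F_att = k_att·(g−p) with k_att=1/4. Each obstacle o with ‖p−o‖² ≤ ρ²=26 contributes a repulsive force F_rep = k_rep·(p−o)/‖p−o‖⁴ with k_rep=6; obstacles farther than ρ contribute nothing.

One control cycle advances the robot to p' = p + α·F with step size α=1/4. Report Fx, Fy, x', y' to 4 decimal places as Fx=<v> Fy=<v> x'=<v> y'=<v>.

F_att = 1/4·(g−p) = 1/4·(4,18) = (1.0000,4.5000)
o1: d²=218 > ρ²=26 → inactive
o2: d²=277 > ρ²=26 → inactive
o3: d²=101 > ρ²=26 → inactive
o4: d²=25 ≤ ρ²=26; F_rep = 6·(3,4)/25² = (0.0288,0.0384)
F = F_att + ΣF_rep = (1.0288,4.5384)
p' = p + 1/4·F = (-0.7428,-5.8654)

Fx=1.0288 Fy=4.5384 x'=-0.7428 y'=-5.8654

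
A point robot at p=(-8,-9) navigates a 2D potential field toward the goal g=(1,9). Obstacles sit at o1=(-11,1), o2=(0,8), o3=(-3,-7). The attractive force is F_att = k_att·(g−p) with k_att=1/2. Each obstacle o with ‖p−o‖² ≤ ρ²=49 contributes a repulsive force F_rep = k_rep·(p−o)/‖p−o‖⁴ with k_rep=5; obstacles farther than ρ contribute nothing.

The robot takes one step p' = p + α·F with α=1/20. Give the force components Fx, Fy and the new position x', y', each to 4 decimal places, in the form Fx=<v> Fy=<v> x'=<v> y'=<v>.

F_att = 1/2·(g−p) = 1/2·(9,18) = (4.5000,9.0000)
o1: d²=109 > ρ²=49 → inactive
o2: d²=353 > ρ²=49 → inactive
o3: d²=29 ≤ ρ²=49; F_rep = 5·(-5,-2)/29² = (-0.0297,-0.0119)
F = F_att + ΣF_rep = (4.4703,8.9881)
p' = p + 1/20·F = (-7.7765,-8.5506)

Fx=4.4703 Fy=8.9881 x'=-7.7765 y'=-8.5506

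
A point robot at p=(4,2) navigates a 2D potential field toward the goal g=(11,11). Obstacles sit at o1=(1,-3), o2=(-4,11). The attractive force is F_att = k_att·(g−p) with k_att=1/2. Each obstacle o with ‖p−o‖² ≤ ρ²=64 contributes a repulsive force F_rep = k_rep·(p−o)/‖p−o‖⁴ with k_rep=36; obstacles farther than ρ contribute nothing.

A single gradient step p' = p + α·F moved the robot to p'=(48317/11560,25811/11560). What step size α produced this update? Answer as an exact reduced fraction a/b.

α = 1/20

F_att = 1/2·(g−p) = 1/2·(7,9) = (3.5000,4.5000)
o1: d²=34 ≤ ρ²=64; F_rep = 36·(3,5)/34² = (0.0934,0.1557)
o2: d²=145 > ρ²=64 → inactive
F = F_att + ΣF_rep = (3.5934,4.6557)
Δp = p'−p = (0.1797,0.2328); α = Δx/Fx = (2077/11560) / (2077/578) = 1/20
check: Δy/Fy = (2691/11560) / (2691/578) = 1/20 ✓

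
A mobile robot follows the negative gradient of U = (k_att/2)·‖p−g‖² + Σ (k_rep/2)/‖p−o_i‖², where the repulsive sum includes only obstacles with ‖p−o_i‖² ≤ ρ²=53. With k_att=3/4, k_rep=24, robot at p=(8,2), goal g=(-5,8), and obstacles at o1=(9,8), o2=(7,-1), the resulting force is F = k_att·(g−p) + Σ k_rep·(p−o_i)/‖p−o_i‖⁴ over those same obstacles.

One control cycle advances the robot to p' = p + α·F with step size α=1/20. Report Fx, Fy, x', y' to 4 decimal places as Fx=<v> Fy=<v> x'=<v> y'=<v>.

Fx=-9.5275 Fy=5.1148 x'=7.5236 y'=2.2557

F_att = 3/4·(g−p) = 3/4·(-13,6) = (-9.7500,4.5000)
o1: d²=37 ≤ ρ²=53; F_rep = 24·(-1,-6)/37² = (-0.0175,-0.1052)
o2: d²=10 ≤ ρ²=53; F_rep = 24·(1,3)/10² = (0.2400,0.7200)
F = F_att + ΣF_rep = (-9.5275,5.1148)
p' = p + 1/20·F = (7.5236,2.2557)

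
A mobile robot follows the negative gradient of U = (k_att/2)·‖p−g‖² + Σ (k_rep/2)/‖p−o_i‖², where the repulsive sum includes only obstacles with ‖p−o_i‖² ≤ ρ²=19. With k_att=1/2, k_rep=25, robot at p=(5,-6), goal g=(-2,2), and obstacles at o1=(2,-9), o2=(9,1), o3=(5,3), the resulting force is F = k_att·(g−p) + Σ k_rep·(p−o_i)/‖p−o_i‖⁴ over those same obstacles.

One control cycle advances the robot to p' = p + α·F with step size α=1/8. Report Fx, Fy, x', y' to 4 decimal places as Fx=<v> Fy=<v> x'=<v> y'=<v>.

Fx=-3.2685 Fy=4.2315 x'=4.5914 y'=-5.4711

F_att = 1/2·(g−p) = 1/2·(-7,8) = (-3.5000,4.0000)
o1: d²=18 ≤ ρ²=19; F_rep = 25·(3,3)/18² = (0.2315,0.2315)
o2: d²=65 > ρ²=19 → inactive
o3: d²=81 > ρ²=19 → inactive
F = F_att + ΣF_rep = (-3.2685,4.2315)
p' = p + 1/8·F = (4.5914,-5.4711)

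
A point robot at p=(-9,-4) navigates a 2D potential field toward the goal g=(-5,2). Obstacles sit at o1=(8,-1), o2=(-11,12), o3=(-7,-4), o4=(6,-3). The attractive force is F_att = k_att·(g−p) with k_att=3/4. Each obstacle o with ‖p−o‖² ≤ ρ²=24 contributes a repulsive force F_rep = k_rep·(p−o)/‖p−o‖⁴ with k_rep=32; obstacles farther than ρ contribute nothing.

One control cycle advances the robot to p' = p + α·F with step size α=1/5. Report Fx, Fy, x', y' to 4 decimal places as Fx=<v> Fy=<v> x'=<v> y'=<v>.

Fx=-1.0000 Fy=4.5000 x'=-9.2000 y'=-3.1000

F_att = 3/4·(g−p) = 3/4·(4,6) = (3.0000,4.5000)
o1: d²=298 > ρ²=24 → inactive
o2: d²=260 > ρ²=24 → inactive
o3: d²=4 ≤ ρ²=24; F_rep = 32·(-2,0)/4² = (-4.0000,0.0000)
o4: d²=226 > ρ²=24 → inactive
F = F_att + ΣF_rep = (-1.0000,4.5000)
p' = p + 1/5·F = (-9.2000,-3.1000)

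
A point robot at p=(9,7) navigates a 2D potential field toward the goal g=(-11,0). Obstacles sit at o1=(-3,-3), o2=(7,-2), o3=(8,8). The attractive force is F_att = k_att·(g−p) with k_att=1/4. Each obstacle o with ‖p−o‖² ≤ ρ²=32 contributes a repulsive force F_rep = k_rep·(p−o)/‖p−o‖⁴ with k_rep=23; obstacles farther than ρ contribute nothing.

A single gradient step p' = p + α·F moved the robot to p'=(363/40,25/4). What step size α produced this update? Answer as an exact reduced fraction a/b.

α = 1/10

F_att = 1/4·(g−p) = 1/4·(-20,-7) = (-5.0000,-1.7500)
o1: d²=244 > ρ²=32 → inactive
o2: d²=85 > ρ²=32 → inactive
o3: d²=2 ≤ ρ²=32; F_rep = 23·(1,-1)/2² = (5.7500,-5.7500)
F = F_att + ΣF_rep = (0.7500,-7.5000)
Δp = p'−p = (0.0750,-0.7500); α = Δx/Fx = (3/40) / (3/4) = 1/10
check: Δy/Fy = (-3/4) / (-15/2) = 1/10 ✓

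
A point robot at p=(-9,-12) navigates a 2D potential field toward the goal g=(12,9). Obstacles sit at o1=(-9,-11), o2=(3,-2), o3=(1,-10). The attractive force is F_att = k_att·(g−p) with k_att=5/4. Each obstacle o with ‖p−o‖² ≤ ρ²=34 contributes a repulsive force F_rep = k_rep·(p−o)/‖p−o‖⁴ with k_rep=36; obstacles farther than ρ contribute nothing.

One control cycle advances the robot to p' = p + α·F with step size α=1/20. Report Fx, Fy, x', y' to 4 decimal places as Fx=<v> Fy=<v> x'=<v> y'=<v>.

F_att = 5/4·(g−p) = 5/4·(21,21) = (26.2500,26.2500)
o1: d²=1 ≤ ρ²=34; F_rep = 36·(0,-1)/1² = (0.0000,-36.0000)
o2: d²=244 > ρ²=34 → inactive
o3: d²=104 > ρ²=34 → inactive
F = F_att + ΣF_rep = (26.2500,-9.7500)
p' = p + 1/20·F = (-7.6875,-12.4875)

Fx=26.2500 Fy=-9.7500 x'=-7.6875 y'=-12.4875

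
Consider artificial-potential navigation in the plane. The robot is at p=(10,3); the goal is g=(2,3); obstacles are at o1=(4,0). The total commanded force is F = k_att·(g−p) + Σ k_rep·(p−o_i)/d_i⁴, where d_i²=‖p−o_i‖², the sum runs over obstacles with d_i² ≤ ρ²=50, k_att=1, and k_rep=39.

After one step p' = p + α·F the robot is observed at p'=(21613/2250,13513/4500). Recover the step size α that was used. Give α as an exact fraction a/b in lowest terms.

F_att = 1·(g−p) = 1·(-8,0) = (-8.0000,0.0000)
o1: d²=45 ≤ ρ²=50; F_rep = 39·(6,3)/45² = (0.1156,0.0578)
F = F_att + ΣF_rep = (-7.8844,0.0578)
Δp = p'−p = (-0.3942,0.0029); α = Δx/Fx = (-887/2250) / (-1774/225) = 1/20
check: Δy/Fy = (13/4500) / (13/225) = 1/20 ✓

α = 1/20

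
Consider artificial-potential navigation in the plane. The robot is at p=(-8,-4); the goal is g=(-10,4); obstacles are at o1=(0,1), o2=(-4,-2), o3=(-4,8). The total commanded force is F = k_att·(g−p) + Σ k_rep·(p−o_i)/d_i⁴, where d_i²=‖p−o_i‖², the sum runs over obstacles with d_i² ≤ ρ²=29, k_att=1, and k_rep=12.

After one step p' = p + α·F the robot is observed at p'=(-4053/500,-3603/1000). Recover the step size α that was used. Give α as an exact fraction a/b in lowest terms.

α = 1/20

F_att = 1·(g−p) = 1·(-2,8) = (-2.0000,8.0000)
o1: d²=89 > ρ²=29 → inactive
o2: d²=20 ≤ ρ²=29; F_rep = 12·(-4,-2)/20² = (-0.1200,-0.0600)
o3: d²=160 > ρ²=29 → inactive
F = F_att + ΣF_rep = (-2.1200,7.9400)
Δp = p'−p = (-0.1060,0.3970); α = Δx/Fx = (-53/500) / (-53/25) = 1/20
check: Δy/Fy = (397/1000) / (397/50) = 1/20 ✓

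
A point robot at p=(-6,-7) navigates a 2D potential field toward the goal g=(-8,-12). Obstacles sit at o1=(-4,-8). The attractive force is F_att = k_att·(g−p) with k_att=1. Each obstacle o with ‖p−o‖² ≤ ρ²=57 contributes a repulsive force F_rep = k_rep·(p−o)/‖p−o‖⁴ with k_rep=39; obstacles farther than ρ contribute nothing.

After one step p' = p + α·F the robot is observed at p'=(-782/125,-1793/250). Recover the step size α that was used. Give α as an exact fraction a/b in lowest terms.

F_att = 1·(g−p) = 1·(-2,-5) = (-2.0000,-5.0000)
o1: d²=5 ≤ ρ²=57; F_rep = 39·(-2,1)/5² = (-3.1200,1.5600)
F = F_att + ΣF_rep = (-5.1200,-3.4400)
Δp = p'−p = (-0.2560,-0.1720); α = Δx/Fx = (-32/125) / (-128/25) = 1/20
check: Δy/Fy = (-43/250) / (-86/25) = 1/20 ✓

α = 1/20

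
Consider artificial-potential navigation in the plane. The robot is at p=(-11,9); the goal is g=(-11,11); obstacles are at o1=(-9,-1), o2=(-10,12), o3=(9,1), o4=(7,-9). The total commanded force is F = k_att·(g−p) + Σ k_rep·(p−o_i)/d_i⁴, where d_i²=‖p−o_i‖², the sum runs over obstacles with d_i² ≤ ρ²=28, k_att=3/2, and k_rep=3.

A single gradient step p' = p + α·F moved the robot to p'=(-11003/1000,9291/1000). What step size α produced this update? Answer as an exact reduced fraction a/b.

α = 1/10

F_att = 3/2·(g−p) = 3/2·(0,2) = (0.0000,3.0000)
o1: d²=104 > ρ²=28 → inactive
o2: d²=10 ≤ ρ²=28; F_rep = 3·(-1,-3)/10² = (-0.0300,-0.0900)
o3: d²=464 > ρ²=28 → inactive
o4: d²=648 > ρ²=28 → inactive
F = F_att + ΣF_rep = (-0.0300,2.9100)
Δp = p'−p = (-0.0030,0.2910); α = Δx/Fx = (-3/1000) / (-3/100) = 1/10
check: Δy/Fy = (291/1000) / (291/100) = 1/10 ✓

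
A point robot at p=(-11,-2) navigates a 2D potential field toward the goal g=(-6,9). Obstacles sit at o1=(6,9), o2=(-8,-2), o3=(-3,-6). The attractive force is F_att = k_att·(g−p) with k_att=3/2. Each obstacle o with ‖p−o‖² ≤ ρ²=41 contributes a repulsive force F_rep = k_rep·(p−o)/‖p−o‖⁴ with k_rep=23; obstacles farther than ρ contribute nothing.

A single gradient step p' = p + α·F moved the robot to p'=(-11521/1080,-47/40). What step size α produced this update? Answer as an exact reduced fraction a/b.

α = 1/20

F_att = 3/2·(g−p) = 3/2·(5,11) = (7.5000,16.5000)
o1: d²=410 > ρ²=41 → inactive
o2: d²=9 ≤ ρ²=41; F_rep = 23·(-3,0)/9² = (-0.8519,0.0000)
o3: d²=80 > ρ²=41 → inactive
F = F_att + ΣF_rep = (6.6481,16.5000)
Δp = p'−p = (0.3324,0.8250); α = Δx/Fx = (359/1080) / (359/54) = 1/20
check: Δy/Fy = (33/40) / (33/2) = 1/20 ✓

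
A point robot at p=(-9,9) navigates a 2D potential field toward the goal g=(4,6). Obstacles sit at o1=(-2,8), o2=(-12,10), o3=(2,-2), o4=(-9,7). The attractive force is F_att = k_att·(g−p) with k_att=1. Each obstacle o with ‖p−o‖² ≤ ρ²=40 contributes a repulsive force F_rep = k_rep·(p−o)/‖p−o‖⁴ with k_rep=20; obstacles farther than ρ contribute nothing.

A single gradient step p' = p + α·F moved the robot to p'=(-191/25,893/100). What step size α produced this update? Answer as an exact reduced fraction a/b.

α = 1/10

F_att = 1·(g−p) = 1·(13,-3) = (13.0000,-3.0000)
o1: d²=50 > ρ²=40 → inactive
o2: d²=10 ≤ ρ²=40; F_rep = 20·(3,-1)/10² = (0.6000,-0.2000)
o3: d²=242 > ρ²=40 → inactive
o4: d²=4 ≤ ρ²=40; F_rep = 20·(0,2)/4² = (0.0000,2.5000)
F = F_att + ΣF_rep = (13.6000,-0.7000)
Δp = p'−p = (1.3600,-0.0700); α = Δx/Fx = (34/25) / (68/5) = 1/10
check: Δy/Fy = (-7/100) / (-7/10) = 1/10 ✓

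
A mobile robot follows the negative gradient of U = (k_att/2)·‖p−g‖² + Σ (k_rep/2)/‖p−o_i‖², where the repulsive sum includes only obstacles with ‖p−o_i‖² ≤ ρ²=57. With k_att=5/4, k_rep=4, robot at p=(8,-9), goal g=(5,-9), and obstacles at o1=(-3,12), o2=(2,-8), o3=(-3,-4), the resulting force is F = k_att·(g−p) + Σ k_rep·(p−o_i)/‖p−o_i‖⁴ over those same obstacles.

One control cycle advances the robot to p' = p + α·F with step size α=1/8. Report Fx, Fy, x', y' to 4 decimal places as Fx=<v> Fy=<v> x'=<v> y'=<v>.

F_att = 5/4·(g−p) = 5/4·(-3,0) = (-3.7500,0.0000)
o1: d²=562 > ρ²=57 → inactive
o2: d²=37 ≤ ρ²=57; F_rep = 4·(6,-1)/37² = (0.0175,-0.0029)
o3: d²=146 > ρ²=57 → inactive
F = F_att + ΣF_rep = (-3.7325,-0.0029)
p' = p + 1/8·F = (7.5334,-9.0004)

Fx=-3.7325 Fy=-0.0029 x'=7.5334 y'=-9.0004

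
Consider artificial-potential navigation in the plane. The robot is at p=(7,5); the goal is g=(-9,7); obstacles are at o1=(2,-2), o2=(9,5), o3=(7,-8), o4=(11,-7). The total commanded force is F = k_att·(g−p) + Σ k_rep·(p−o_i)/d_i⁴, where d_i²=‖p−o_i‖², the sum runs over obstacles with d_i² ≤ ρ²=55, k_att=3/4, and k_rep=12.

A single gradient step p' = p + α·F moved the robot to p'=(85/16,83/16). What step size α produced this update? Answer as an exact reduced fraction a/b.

F_att = 3/4·(g−p) = 3/4·(-16,2) = (-12.0000,1.5000)
o1: d²=74 > ρ²=55 → inactive
o2: d²=4 ≤ ρ²=55; F_rep = 12·(-2,0)/4² = (-1.5000,0.0000)
o3: d²=169 > ρ²=55 → inactive
o4: d²=160 > ρ²=55 → inactive
F = F_att + ΣF_rep = (-13.5000,1.5000)
Δp = p'−p = (-1.6875,0.1875); α = Δx/Fx = (-27/16) / (-27/2) = 1/8
check: Δy/Fy = (3/16) / (3/2) = 1/8 ✓

α = 1/8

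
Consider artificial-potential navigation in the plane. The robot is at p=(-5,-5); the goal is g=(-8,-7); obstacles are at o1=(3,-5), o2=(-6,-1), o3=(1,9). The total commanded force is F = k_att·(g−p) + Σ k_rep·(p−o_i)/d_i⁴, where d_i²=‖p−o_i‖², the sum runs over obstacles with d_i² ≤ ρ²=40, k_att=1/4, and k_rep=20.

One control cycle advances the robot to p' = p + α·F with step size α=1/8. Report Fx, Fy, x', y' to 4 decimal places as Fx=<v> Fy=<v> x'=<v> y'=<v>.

Fx=-0.6808 Fy=-0.7768 x'=-5.0851 y'=-5.0971

F_att = 1/4·(g−p) = 1/4·(-3,-2) = (-0.7500,-0.5000)
o1: d²=64 > ρ²=40 → inactive
o2: d²=17 ≤ ρ²=40; F_rep = 20·(1,-4)/17² = (0.0692,-0.2768)
o3: d²=232 > ρ²=40 → inactive
F = F_att + ΣF_rep = (-0.6808,-0.7768)
p' = p + 1/8·F = (-5.0851,-5.0971)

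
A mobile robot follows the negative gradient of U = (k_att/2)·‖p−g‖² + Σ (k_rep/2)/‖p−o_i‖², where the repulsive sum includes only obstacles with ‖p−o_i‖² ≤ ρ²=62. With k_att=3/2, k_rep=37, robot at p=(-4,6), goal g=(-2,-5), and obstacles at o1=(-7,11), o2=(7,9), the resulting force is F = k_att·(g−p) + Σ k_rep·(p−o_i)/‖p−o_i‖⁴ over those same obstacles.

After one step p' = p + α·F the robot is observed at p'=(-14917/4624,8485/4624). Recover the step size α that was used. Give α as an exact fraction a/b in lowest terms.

F_att = 3/2·(g−p) = 3/2·(2,-11) = (3.0000,-16.5000)
o1: d²=34 ≤ ρ²=62; F_rep = 37·(3,-5)/34² = (0.0960,-0.1600)
o2: d²=130 > ρ²=62 → inactive
F = F_att + ΣF_rep = (3.0960,-16.6600)
Δp = p'−p = (0.7740,-4.1650); α = Δx/Fx = (3579/4624) / (3579/1156) = 1/4
check: Δy/Fy = (-19259/4624) / (-19259/1156) = 1/4 ✓

α = 1/4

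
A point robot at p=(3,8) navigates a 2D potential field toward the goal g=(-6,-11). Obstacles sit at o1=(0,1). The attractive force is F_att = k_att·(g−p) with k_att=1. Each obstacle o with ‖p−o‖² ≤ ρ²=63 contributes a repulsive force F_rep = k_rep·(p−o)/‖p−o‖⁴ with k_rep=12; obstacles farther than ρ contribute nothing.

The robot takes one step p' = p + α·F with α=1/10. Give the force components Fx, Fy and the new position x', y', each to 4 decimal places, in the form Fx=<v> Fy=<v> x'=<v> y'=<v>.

Fx=-8.9893 Fy=-18.9750 x'=2.1011 y'=6.1025

F_att = 1·(g−p) = 1·(-9,-19) = (-9.0000,-19.0000)
o1: d²=58 ≤ ρ²=63; F_rep = 12·(3,7)/58² = (0.0107,0.0250)
F = F_att + ΣF_rep = (-8.9893,-18.9750)
p' = p + 1/10·F = (2.1011,6.1025)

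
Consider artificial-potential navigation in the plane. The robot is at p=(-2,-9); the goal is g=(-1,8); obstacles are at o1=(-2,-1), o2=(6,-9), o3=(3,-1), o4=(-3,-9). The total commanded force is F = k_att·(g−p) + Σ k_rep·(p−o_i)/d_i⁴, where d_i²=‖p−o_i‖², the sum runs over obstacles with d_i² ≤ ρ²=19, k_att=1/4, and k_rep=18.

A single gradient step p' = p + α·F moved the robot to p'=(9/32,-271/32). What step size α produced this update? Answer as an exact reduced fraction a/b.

F_att = 1/4·(g−p) = 1/4·(1,17) = (0.2500,4.2500)
o1: d²=64 > ρ²=19 → inactive
o2: d²=64 > ρ²=19 → inactive
o3: d²=89 > ρ²=19 → inactive
o4: d²=1 ≤ ρ²=19; F_rep = 18·(1,0)/1² = (18.0000,0.0000)
F = F_att + ΣF_rep = (18.2500,4.2500)
Δp = p'−p = (2.2812,0.5312); α = Δx/Fx = (73/32) / (73/4) = 1/8
check: Δy/Fy = (17/32) / (17/4) = 1/8 ✓

α = 1/8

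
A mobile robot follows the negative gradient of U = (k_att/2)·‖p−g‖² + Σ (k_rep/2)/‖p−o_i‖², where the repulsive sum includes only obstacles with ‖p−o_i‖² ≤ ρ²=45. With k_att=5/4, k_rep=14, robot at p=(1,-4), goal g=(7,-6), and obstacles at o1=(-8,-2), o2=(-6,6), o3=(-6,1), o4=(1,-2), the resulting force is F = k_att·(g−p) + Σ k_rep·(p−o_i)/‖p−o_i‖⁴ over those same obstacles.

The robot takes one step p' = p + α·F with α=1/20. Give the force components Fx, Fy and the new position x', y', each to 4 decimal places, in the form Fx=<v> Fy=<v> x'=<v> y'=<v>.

F_att = 5/4·(g−p) = 5/4·(6,-2) = (7.5000,-2.5000)
o1: d²=85 > ρ²=45 → inactive
o2: d²=149 > ρ²=45 → inactive
o3: d²=74 > ρ²=45 → inactive
o4: d²=4 ≤ ρ²=45; F_rep = 14·(0,-2)/4² = (0.0000,-1.7500)
F = F_att + ΣF_rep = (7.5000,-4.2500)
p' = p + 1/20·F = (1.3750,-4.2125)

Fx=7.5000 Fy=-4.2500 x'=1.3750 y'=-4.2125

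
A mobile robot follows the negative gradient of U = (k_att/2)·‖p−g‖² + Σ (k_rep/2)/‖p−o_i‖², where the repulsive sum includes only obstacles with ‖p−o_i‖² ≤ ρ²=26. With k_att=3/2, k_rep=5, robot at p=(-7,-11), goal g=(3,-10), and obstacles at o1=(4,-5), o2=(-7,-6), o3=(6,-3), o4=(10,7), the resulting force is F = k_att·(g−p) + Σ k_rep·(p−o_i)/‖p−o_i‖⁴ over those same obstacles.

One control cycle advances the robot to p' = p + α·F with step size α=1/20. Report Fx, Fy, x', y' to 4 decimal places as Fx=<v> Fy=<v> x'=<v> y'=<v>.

Fx=15.0000 Fy=1.4600 x'=-6.2500 y'=-10.9270

F_att = 3/2·(g−p) = 3/2·(10,1) = (15.0000,1.5000)
o1: d²=157 > ρ²=26 → inactive
o2: d²=25 ≤ ρ²=26; F_rep = 5·(0,-5)/25² = (0.0000,-0.0400)
o3: d²=233 > ρ²=26 → inactive
o4: d²=613 > ρ²=26 → inactive
F = F_att + ΣF_rep = (15.0000,1.4600)
p' = p + 1/20·F = (-6.2500,-10.9270)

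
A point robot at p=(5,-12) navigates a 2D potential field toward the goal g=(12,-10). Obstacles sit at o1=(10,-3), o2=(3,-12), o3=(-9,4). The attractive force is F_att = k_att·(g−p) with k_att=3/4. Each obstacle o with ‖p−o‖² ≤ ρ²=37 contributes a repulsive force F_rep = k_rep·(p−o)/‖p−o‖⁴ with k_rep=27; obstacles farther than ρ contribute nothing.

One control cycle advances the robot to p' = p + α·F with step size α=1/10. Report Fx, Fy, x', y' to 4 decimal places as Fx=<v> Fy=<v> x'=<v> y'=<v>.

F_att = 3/4·(g−p) = 3/4·(7,2) = (5.2500,1.5000)
o1: d²=106 > ρ²=37 → inactive
o2: d²=4 ≤ ρ²=37; F_rep = 27·(2,0)/4² = (3.3750,0.0000)
o3: d²=452 > ρ²=37 → inactive
F = F_att + ΣF_rep = (8.6250,1.5000)
p' = p + 1/10·F = (5.8625,-11.8500)

Fx=8.6250 Fy=1.5000 x'=5.8625 y'=-11.8500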